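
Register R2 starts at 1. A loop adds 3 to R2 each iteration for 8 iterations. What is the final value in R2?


Starting value: R2 = 1
  Iter 1: R2 = 1 + 3 = 4
  Iter 2: R2 = 4 + 3 = 7
  Iter 3: R2 = 7 + 3 = 10
  Iter 4: R2 = 10 + 3 = 13
  Iter 5: R2 = 13 + 3 = 16
  Iter 6: R2 = 16 + 3 = 19
  Iter 7: R2 = 19 + 3 = 22
  Iter 8: R2 = 22 + 3 = 25
Final: R2 = 25

25


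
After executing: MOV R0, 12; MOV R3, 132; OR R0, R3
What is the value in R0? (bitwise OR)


Register state trace:
  MOV R0, 12  → R0 = 12 (0b00001100)
  MOV R3, 132  → R3 = 132 (0b10000100)
  OR R0, R3   → R0 = 12 OR 132 = 140 (0b10001100)
Final: R0 = 140

140


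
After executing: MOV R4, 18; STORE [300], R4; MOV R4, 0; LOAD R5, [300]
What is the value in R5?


Register and memory trace:
  MOV R4, 18  → R4 = 18
  STORE [300], R4  → mem[300] = 18
  MOV R4, 0  → R4 = 0
  LOAD R5, [300]  → R5 = mem[300] = 18
Final: R5 = 18

18


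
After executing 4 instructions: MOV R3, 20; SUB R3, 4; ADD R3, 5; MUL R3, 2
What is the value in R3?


Register state trace:
  MOV R3, 20  → R3 = 20
  SUB R3, 4  → R3 = 20 - 4 = 16
  ADD R3, 5  → R3 = 16 + 5 = 21
  MUL R3, 2  → R3 = 21 * 2 = 42
Final: R3 = 42

42


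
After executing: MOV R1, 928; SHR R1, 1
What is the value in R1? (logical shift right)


Register state trace:
  MOV R1, 928  → R1 = 928
  SHR R1, 1  → R1 = 928 >> 1 = 928 // 2^1 = 464
Final: R1 = 464

464


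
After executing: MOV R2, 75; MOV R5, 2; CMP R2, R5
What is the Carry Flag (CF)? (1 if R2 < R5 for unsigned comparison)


Register state trace:
  MOV R2, 75  → R2 = 75
  MOV R5, 2  → R5 = 2
  CMP R2, R5  → unsigned 75 - 2: no borrow
  75 >= 2, so CF = 0
CF = 0

0


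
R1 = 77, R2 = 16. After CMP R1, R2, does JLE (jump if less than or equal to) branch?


Trace:
  R1 = 77, R2 = 16
  CMP R1, R2  → compares 77 vs 16
  JLE checks: is 77 less than or equal to 16?
  77 > 16, so condition is false
Branch taken: No

No


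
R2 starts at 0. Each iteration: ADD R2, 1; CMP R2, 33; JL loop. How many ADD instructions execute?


Loop trace (R2 starts at 0, target 33, step 1):
  ADD #1: R2 = 0 + 1 = 1  → 1 < 33, loop
  ADD #2: R2 = 1 + 1 = 2  → 2 < 33, loop
  ADD #3: R2 = 2 + 1 = 3  → 3 < 33, loop
  ADD #4: R2 = 3 + 1 = 4  → 4 < 33, loop
  ADD #5: R2 = 4 + 1 = 5  → 5 < 33, loop
  ADD #6: R2 = 5 + 1 = 6  → 6 < 33, loop
  ADD #7: R2 = 6 + 1 = 7  → 7 < 33, loop
  ADD #8: R2 = 7 + 1 = 8  → 8 < 33, loop
  ADD #9: R2 = 8 + 1 = 9  → 9 < 33, loop
  ADD #10: R2 = 9 + 1 = 10  → 10 < 33, loop
  ADD #11: R2 = 10 + 1 = 11  → 11 < 33, loop
  ADD #12: R2 = 11 + 1 = 12  → 12 < 33, loop
  ADD #13: R2 = 12 + 1 = 13  → 13 < 33, loop
  ADD #14: R2 = 13 + 1 = 14  → 14 < 33, loop
  ADD #15: R2 = 14 + 1 = 15  → 15 < 33, loop
  ADD #16: R2 = 15 + 1 = 16  → 16 < 33, loop
  ADD #17: R2 = 16 + 1 = 17  → 17 < 33, loop
  ADD #18: R2 = 17 + 1 = 18  → 18 < 33, loop
  ADD #19: R2 = 18 + 1 = 19  → 19 < 33, loop
  ADD #20: R2 = 19 + 1 = 20  → 20 < 33, loop
  ADD #21: R2 = 20 + 1 = 21  → 21 < 33, loop
  ADD #22: R2 = 21 + 1 = 22  → 22 < 33, loop
  ADD #23: R2 = 22 + 1 = 23  → 23 < 33, loop
  ADD #24: R2 = 23 + 1 = 24  → 24 < 33, loop
  ADD #25: R2 = 24 + 1 = 25  → 25 < 33, loop
  ADD #26: R2 = 25 + 1 = 26  → 26 < 33, loop
  ADD #27: R2 = 26 + 1 = 27  → 27 < 33, loop
  ADD #28: R2 = 27 + 1 = 28  → 28 < 33, loop
  ADD #29: R2 = 28 + 1 = 29  → 29 < 33, loop
  ADD #30: R2 = 29 + 1 = 30  → 30 < 33, loop
  ADD #31: R2 = 30 + 1 = 31  → 31 < 33, loop
  ADD #32: R2 = 31 + 1 = 32  → 32 < 33, loop
  ADD #33: R2 = 32 + 1 = 33  → 33 >= 33, exit
Total ADD instructions: 33

33


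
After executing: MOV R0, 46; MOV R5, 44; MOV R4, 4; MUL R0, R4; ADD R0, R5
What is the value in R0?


Register state trace:
  MOV R0, 46  → R0 = 46
  MOV R5, 44  → R5 = 44
  MOV R4, 4  → R4 = 4
  MUL R0, R4  → R0 = 46 * 4 = 184
  ADD R0, R5  → R0 = 184 + 44 = 228
Final: R0 = 228

228


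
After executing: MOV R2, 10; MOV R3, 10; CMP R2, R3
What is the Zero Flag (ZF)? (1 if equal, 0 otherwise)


Register state trace:
  MOV R2, 10  → R2 = 10
  MOV R3, 10  → R3 = 10
  CMP R2, R3  → computes 10 - 10 = 0
  Result is zero, so values are equal
ZF = 1

1


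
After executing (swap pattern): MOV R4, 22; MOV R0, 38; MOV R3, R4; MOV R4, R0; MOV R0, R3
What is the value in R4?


Register state trace (swap pattern):
  MOV R4, 22  → R4 = 22
  MOV R0, 38  → R0 = 38
  MOV R3, R4  → R3 = 22  (save R4)
  MOV R4, R0  → R4 = 38  (R4 gets R0's value)
  MOV R0, R3  → R0 = 22  (R0 gets saved value)
Final: R4 = 38

38


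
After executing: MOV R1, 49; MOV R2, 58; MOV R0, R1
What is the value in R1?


Register state trace:
  MOV R1, 49  → R1 = 49
  MOV R2, 58  → R2 = 58
  MOV R0, R1  → R0 = 49
Final: R1 = 49

49


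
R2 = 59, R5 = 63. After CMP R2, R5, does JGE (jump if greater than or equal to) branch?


Trace:
  R2 = 59, R5 = 63
  CMP R2, R5  → compares 59 vs 63
  JGE checks: is 59 greater than or equal to 63?
  59 < 63, so condition is false
Branch taken: No

No


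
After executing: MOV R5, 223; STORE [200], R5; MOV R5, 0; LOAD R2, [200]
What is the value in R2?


Register and memory trace:
  MOV R5, 223  → R5 = 223
  STORE [200], R5  → mem[200] = 223
  MOV R5, 0  → R5 = 0
  LOAD R2, [200]  → R2 = mem[200] = 223
Final: R2 = 223

223


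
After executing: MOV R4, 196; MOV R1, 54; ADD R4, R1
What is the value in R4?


Register state trace:
  MOV R4, 196  → R4 = 196
  MOV R1, 54  → R1 = 54
  ADD R4, R1  → R4 = 196 + 54 = 250
Final: R4 = 250

250


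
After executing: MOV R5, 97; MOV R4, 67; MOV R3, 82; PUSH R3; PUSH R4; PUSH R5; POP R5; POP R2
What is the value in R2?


Stack trace (top is rightmost):
  MOV R5, 97  → R5 = 97
  MOV R4, 67  → R4 = 67
  MOV R3, 82  → R3 = 82
  PUSH R3  → stack: [82]
  PUSH R4  → stack: [82, 67]
  PUSH R5  → stack: [82, 67, 97]
  POP R5  → R5 = 97, stack: [82, 67]
  POP R2  → R2 = 67, stack: [82]
Final: R2 = 67

67


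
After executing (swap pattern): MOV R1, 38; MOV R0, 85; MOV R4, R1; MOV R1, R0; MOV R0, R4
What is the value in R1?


Register state trace (swap pattern):
  MOV R1, 38  → R1 = 38
  MOV R0, 85  → R0 = 85
  MOV R4, R1  → R4 = 38  (save R1)
  MOV R1, R0  → R1 = 85  (R1 gets R0's value)
  MOV R0, R4  → R0 = 38  (R0 gets saved value)
Final: R1 = 85

85


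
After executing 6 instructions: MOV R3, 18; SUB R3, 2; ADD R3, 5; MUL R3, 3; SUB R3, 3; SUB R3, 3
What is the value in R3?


Register state trace:
  MOV R3, 18  → R3 = 18
  SUB R3, 2  → R3 = 18 - 2 = 16
  ADD R3, 5  → R3 = 16 + 5 = 21
  MUL R3, 3  → R3 = 21 * 3 = 63
  SUB R3, 3  → R3 = 63 - 3 = 60
  SUB R3, 3  → R3 = 60 - 3 = 57
Final: R3 = 57

57


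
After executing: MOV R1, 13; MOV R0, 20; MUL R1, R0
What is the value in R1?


Register state trace:
  MOV R1, 13  → R1 = 13
  MOV R0, 20  → R0 = 20
  MUL R1, R0  → R1 = 13 * 20 = 260
Final: R1 = 260

260


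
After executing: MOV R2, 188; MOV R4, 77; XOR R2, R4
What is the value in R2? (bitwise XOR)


Register state trace:
  MOV R2, 188  → R2 = 188 (0b10111100)
  MOV R4, 77  → R4 = 77 (0b01001101)
  XOR R2, R4  → R2 = 188 XOR 77 = 241 (0b11110001)
Final: R2 = 241

241


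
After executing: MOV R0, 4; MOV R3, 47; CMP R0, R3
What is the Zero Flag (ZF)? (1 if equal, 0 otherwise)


Register state trace:
  MOV R0, 4  → R0 = 4
  MOV R3, 47  → R3 = 47
  CMP R0, R3  → computes 4 - 47 = -43
  Result is nonzero, so values are not equal
ZF = 0

0


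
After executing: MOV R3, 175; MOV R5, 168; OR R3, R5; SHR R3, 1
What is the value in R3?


Register state trace:
  MOV R3, 175  → R3 = 175 (0b10101111)
  MOV R5, 168  → R5 = 168 (0b10101000)
  OR R3, R5  → R3 = 175 OR 168 = 175 (0b10101111)
  SHR R3, 1  → R3 = 175 >> 1 = 87
Final: R3 = 87

87


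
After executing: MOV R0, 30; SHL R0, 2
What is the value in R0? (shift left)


Register state trace:
  MOV R0, 30  → R0 = 30
  SHL R0, 2  → R0 = 30 << 2 = 30 * 2^2 = 120
Final: R0 = 120

120


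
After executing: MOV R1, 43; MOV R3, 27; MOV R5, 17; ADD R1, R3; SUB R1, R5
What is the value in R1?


Register state trace:
  MOV R1, 43  → R1 = 43
  MOV R3, 27  → R3 = 27
  MOV R5, 17  → R5 = 17
  ADD R1, R3  → R1 = 43 + 27 = 70
  SUB R1, R5  → R1 = 70 - 17 = 53
Final: R1 = 53

53


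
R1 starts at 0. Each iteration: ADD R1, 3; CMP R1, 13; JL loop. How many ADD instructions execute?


Loop trace (R1 starts at 0, target 13, step 3):
  ADD #1: R1 = 0 + 3 = 3  → 3 < 13, loop
  ADD #2: R1 = 3 + 3 = 6  → 6 < 13, loop
  ADD #3: R1 = 6 + 3 = 9  → 9 < 13, loop
  ADD #4: R1 = 9 + 3 = 12  → 12 < 13, loop
  ADD #5: R1 = 12 + 3 = 15  → 15 >= 13, exit
Total ADD instructions: 5

5


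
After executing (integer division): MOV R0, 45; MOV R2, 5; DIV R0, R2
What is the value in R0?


Register state trace:
  MOV R0, 45  → R0 = 45
  MOV R2, 5  → R2 = 5
  DIV R0, R2  → R0 = 45 // 5 = 9
Final: R0 = 9

9


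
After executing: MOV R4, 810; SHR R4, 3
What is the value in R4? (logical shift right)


Register state trace:
  MOV R4, 810  → R4 = 810
  SHR R4, 3  → R4 = 810 >> 3 = 810 // 2^3 = 101
Final: R4 = 101

101


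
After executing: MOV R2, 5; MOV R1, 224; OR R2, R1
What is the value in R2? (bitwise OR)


Register state trace:
  MOV R2, 5  → R2 = 5 (0b00000101)
  MOV R1, 224  → R1 = 224 (0b11100000)
  OR R2, R1   → R2 = 5 OR 224 = 229 (0b11100101)
Final: R2 = 229

229


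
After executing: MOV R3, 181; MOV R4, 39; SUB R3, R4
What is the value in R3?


Register state trace:
  MOV R3, 181  → R3 = 181
  MOV R4, 39  → R4 = 39
  SUB R3, R4  → R3 = 181 - 39 = 142
Final: R3 = 142

142


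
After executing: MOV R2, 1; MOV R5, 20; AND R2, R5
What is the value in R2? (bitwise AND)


Register state trace:
  MOV R2, 1  → R2 = 1 (0b00000001)
  MOV R5, 20  → R5 = 20 (0b00010100)
  AND R2, R5  → R2 = 1 AND 20 = 0 (0b00000000)
Final: R2 = 0

0


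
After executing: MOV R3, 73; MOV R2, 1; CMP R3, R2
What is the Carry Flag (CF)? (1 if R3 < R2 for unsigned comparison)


Register state trace:
  MOV R3, 73  → R3 = 73
  MOV R2, 1  → R2 = 1
  CMP R3, R2  → unsigned 73 - 1: no borrow
  73 >= 1, so CF = 0
CF = 0

0


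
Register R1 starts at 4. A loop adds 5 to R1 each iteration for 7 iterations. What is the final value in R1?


Starting value: R1 = 4
  Iter 1: R1 = 4 + 5 = 9
  Iter 2: R1 = 9 + 5 = 14
  Iter 3: R1 = 14 + 5 = 19
  Iter 4: R1 = 19 + 5 = 24
  Iter 5: R1 = 24 + 5 = 29
  Iter 6: R1 = 29 + 5 = 34
  Iter 7: R1 = 34 + 5 = 39
Final: R1 = 39

39


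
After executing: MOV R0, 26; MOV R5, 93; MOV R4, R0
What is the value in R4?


Register state trace:
  MOV R0, 26  → R0 = 26
  MOV R5, 93  → R5 = 93
  MOV R4, R0  → R4 = 26
Final: R4 = 26

26


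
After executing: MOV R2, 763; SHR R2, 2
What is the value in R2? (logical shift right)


Register state trace:
  MOV R2, 763  → R2 = 763
  SHR R2, 2  → R2 = 763 >> 2 = 763 // 2^2 = 190
Final: R2 = 190

190


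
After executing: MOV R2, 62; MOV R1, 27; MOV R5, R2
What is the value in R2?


Register state trace:
  MOV R2, 62  → R2 = 62
  MOV R1, 27  → R1 = 27
  MOV R5, R2  → R5 = 62
Final: R2 = 62

62


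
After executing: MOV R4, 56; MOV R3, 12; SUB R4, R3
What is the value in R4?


Register state trace:
  MOV R4, 56  → R4 = 56
  MOV R3, 12  → R3 = 12
  SUB R4, R3  → R4 = 56 - 12 = 44
Final: R4 = 44

44


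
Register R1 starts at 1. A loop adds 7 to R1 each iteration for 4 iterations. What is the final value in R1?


Starting value: R1 = 1
  Iter 1: R1 = 1 + 7 = 8
  Iter 2: R1 = 8 + 7 = 15
  Iter 3: R1 = 15 + 7 = 22
  Iter 4: R1 = 22 + 7 = 29
Final: R1 = 29

29


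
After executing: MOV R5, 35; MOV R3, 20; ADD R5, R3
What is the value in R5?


Register state trace:
  MOV R5, 35  → R5 = 35
  MOV R3, 20  → R3 = 20
  ADD R5, R3  → R5 = 35 + 20 = 55
Final: R5 = 55

55


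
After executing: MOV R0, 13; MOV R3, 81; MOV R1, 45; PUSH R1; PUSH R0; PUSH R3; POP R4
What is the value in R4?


Stack trace (top is rightmost):
  MOV R0, 13  → R0 = 13
  MOV R3, 81  → R3 = 81
  MOV R1, 45  → R1 = 45
  PUSH R1  → stack: [45]
  PUSH R0  → stack: [45, 13]
  PUSH R3  → stack: [45, 13, 81]
  POP R4  → R4 = 81, stack: [45, 13]
Final: R4 = 81

81


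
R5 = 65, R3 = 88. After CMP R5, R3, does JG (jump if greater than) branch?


Trace:
  R5 = 65, R3 = 88
  CMP R5, R3  → compares 65 vs 88
  JG checks: is 65 greater than 88?
  65 < 88, so condition is false
Branch taken: No

No


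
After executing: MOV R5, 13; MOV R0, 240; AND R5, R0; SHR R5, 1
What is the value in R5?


Register state trace:
  MOV R5, 13  → R5 = 13 (0b00001101)
  MOV R0, 240  → R0 = 240 (0b11110000)
  AND R5, R0  → R5 = 13 AND 240 = 0 (0b00000000)
  SHR R5, 1  → R5 = 0 >> 1 = 0
Final: R5 = 0

0


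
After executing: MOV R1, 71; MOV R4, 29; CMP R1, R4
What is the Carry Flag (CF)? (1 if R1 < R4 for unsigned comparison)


Register state trace:
  MOV R1, 71  → R1 = 71
  MOV R4, 29  → R4 = 29
  CMP R1, R4  → unsigned 71 - 29: no borrow
  71 >= 29, so CF = 0
CF = 0

0


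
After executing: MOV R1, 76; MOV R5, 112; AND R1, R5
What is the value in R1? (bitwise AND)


Register state trace:
  MOV R1, 76  → R1 = 76 (0b01001100)
  MOV R5, 112  → R5 = 112 (0b01110000)
  AND R1, R5  → R1 = 76 AND 112 = 64 (0b01000000)
Final: R1 = 64

64


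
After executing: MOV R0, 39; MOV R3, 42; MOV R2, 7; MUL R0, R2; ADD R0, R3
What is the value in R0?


Register state trace:
  MOV R0, 39  → R0 = 39
  MOV R3, 42  → R3 = 42
  MOV R2, 7  → R2 = 7
  MUL R0, R2  → R0 = 39 * 7 = 273
  ADD R0, R3  → R0 = 273 + 42 = 315
Final: R0 = 315

315


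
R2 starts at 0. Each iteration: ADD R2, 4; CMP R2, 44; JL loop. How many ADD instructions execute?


Loop trace (R2 starts at 0, target 44, step 4):
  ADD #1: R2 = 0 + 4 = 4  → 4 < 44, loop
  ADD #2: R2 = 4 + 4 = 8  → 8 < 44, loop
  ADD #3: R2 = 8 + 4 = 12  → 12 < 44, loop
  ADD #4: R2 = 12 + 4 = 16  → 16 < 44, loop
  ADD #5: R2 = 16 + 4 = 20  → 20 < 44, loop
  ADD #6: R2 = 20 + 4 = 24  → 24 < 44, loop
  ADD #7: R2 = 24 + 4 = 28  → 28 < 44, loop
  ADD #8: R2 = 28 + 4 = 32  → 32 < 44, loop
  ADD #9: R2 = 32 + 4 = 36  → 36 < 44, loop
  ADD #10: R2 = 36 + 4 = 40  → 40 < 44, loop
  ADD #11: R2 = 40 + 4 = 44  → 44 >= 44, exit
Total ADD instructions: 11

11


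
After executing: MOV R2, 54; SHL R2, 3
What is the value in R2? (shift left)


Register state trace:
  MOV R2, 54  → R2 = 54
  SHL R2, 3  → R2 = 54 << 3 = 54 * 2^3 = 432
Final: R2 = 432

432


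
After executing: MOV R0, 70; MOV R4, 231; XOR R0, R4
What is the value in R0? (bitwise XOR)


Register state trace:
  MOV R0, 70  → R0 = 70 (0b01000110)
  MOV R4, 231  → R4 = 231 (0b11100111)
  XOR R0, R4  → R0 = 70 XOR 231 = 161 (0b10100001)
Final: R0 = 161

161


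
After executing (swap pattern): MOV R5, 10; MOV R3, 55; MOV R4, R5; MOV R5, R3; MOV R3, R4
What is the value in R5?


Register state trace (swap pattern):
  MOV R5, 10  → R5 = 10
  MOV R3, 55  → R3 = 55
  MOV R4, R5  → R4 = 10  (save R5)
  MOV R5, R3  → R5 = 55  (R5 gets R3's value)
  MOV R3, R4  → R3 = 10  (R3 gets saved value)
Final: R5 = 55

55


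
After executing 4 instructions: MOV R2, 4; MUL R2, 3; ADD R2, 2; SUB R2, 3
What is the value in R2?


Register state trace:
  MOV R2, 4  → R2 = 4
  MUL R2, 3  → R2 = 4 * 3 = 12
  ADD R2, 2  → R2 = 12 + 2 = 14
  SUB R2, 3  → R2 = 14 - 3 = 11
Final: R2 = 11

11


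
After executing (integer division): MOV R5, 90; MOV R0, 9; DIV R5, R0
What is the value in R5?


Register state trace:
  MOV R5, 90  → R5 = 90
  MOV R0, 9  → R0 = 9
  DIV R5, R0  → R5 = 90 // 9 = 10
Final: R5 = 10

10


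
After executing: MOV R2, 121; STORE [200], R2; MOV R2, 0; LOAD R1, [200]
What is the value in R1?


Register and memory trace:
  MOV R2, 121  → R2 = 121
  STORE [200], R2  → mem[200] = 121
  MOV R2, 0  → R2 = 0
  LOAD R1, [200]  → R1 = mem[200] = 121
Final: R1 = 121

121


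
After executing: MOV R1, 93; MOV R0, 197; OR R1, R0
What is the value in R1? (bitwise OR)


Register state trace:
  MOV R1, 93  → R1 = 93 (0b01011101)
  MOV R0, 197  → R0 = 197 (0b11000101)
  OR R1, R0   → R1 = 93 OR 197 = 221 (0b11011101)
Final: R1 = 221

221


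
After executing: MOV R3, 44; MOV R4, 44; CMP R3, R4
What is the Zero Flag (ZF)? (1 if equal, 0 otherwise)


Register state trace:
  MOV R3, 44  → R3 = 44
  MOV R4, 44  → R4 = 44
  CMP R3, R4  → computes 44 - 44 = 0
  Result is zero, so values are equal
ZF = 1

1


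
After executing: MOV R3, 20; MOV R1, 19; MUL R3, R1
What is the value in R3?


Register state trace:
  MOV R3, 20  → R3 = 20
  MOV R1, 19  → R1 = 19
  MUL R3, R1  → R3 = 20 * 19 = 380
Final: R3 = 380

380


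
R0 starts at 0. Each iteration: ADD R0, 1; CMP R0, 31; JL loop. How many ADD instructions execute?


Loop trace (R0 starts at 0, target 31, step 1):
  ADD #1: R0 = 0 + 1 = 1  → 1 < 31, loop
  ADD #2: R0 = 1 + 1 = 2  → 2 < 31, loop
  ADD #3: R0 = 2 + 1 = 3  → 3 < 31, loop
  ADD #4: R0 = 3 + 1 = 4  → 4 < 31, loop
  ADD #5: R0 = 4 + 1 = 5  → 5 < 31, loop
  ADD #6: R0 = 5 + 1 = 6  → 6 < 31, loop
  ADD #7: R0 = 6 + 1 = 7  → 7 < 31, loop
  ADD #8: R0 = 7 + 1 = 8  → 8 < 31, loop
  ADD #9: R0 = 8 + 1 = 9  → 9 < 31, loop
  ADD #10: R0 = 9 + 1 = 10  → 10 < 31, loop
  ADD #11: R0 = 10 + 1 = 11  → 11 < 31, loop
  ADD #12: R0 = 11 + 1 = 12  → 12 < 31, loop
  ADD #13: R0 = 12 + 1 = 13  → 13 < 31, loop
  ADD #14: R0 = 13 + 1 = 14  → 14 < 31, loop
  ADD #15: R0 = 14 + 1 = 15  → 15 < 31, loop
  ADD #16: R0 = 15 + 1 = 16  → 16 < 31, loop
  ADD #17: R0 = 16 + 1 = 17  → 17 < 31, loop
  ADD #18: R0 = 17 + 1 = 18  → 18 < 31, loop
  ADD #19: R0 = 18 + 1 = 19  → 19 < 31, loop
  ADD #20: R0 = 19 + 1 = 20  → 20 < 31, loop
  ADD #21: R0 = 20 + 1 = 21  → 21 < 31, loop
  ADD #22: R0 = 21 + 1 = 22  → 22 < 31, loop
  ADD #23: R0 = 22 + 1 = 23  → 23 < 31, loop
  ADD #24: R0 = 23 + 1 = 24  → 24 < 31, loop
  ADD #25: R0 = 24 + 1 = 25  → 25 < 31, loop
  ADD #26: R0 = 25 + 1 = 26  → 26 < 31, loop
  ADD #27: R0 = 26 + 1 = 27  → 27 < 31, loop
  ADD #28: R0 = 27 + 1 = 28  → 28 < 31, loop
  ADD #29: R0 = 28 + 1 = 29  → 29 < 31, loop
  ADD #30: R0 = 29 + 1 = 30  → 30 < 31, loop
  ADD #31: R0 = 30 + 1 = 31  → 31 >= 31, exit
Total ADD instructions: 31

31


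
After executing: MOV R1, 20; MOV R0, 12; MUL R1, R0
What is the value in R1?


Register state trace:
  MOV R1, 20  → R1 = 20
  MOV R0, 12  → R0 = 12
  MUL R1, R0  → R1 = 20 * 12 = 240
Final: R1 = 240

240


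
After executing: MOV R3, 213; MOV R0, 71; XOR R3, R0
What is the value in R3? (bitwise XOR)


Register state trace:
  MOV R3, 213  → R3 = 213 (0b11010101)
  MOV R0, 71  → R0 = 71 (0b01000111)
  XOR R3, R0  → R3 = 213 XOR 71 = 146 (0b10010010)
Final: R3 = 146

146


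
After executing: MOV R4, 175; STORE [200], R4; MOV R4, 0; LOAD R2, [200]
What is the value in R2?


Register and memory trace:
  MOV R4, 175  → R4 = 175
  STORE [200], R4  → mem[200] = 175
  MOV R4, 0  → R4 = 0
  LOAD R2, [200]  → R2 = mem[200] = 175
Final: R2 = 175

175


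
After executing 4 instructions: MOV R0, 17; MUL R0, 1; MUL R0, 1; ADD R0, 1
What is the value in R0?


Register state trace:
  MOV R0, 17  → R0 = 17
  MUL R0, 1  → R0 = 17 * 1 = 17
  MUL R0, 1  → R0 = 17 * 1 = 17
  ADD R0, 1  → R0 = 17 + 1 = 18
Final: R0 = 18

18


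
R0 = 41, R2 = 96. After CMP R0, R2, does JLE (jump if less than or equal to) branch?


Trace:
  R0 = 41, R2 = 96
  CMP R0, R2  → compares 41 vs 96
  JLE checks: is 41 less than or equal to 96?
  41 < 96, so condition is true
Branch taken: Yes

Yes


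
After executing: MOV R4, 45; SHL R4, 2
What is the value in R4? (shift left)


Register state trace:
  MOV R4, 45  → R4 = 45
  SHL R4, 2  → R4 = 45 << 2 = 45 * 2^2 = 180
Final: R4 = 180

180


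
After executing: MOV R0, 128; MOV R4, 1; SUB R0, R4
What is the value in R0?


Register state trace:
  MOV R0, 128  → R0 = 128
  MOV R4, 1  → R4 = 1
  SUB R0, R4  → R0 = 128 - 1 = 127
Final: R0 = 127

127


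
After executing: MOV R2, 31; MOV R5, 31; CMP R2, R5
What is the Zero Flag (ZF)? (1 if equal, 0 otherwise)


Register state trace:
  MOV R2, 31  → R2 = 31
  MOV R5, 31  → R5 = 31
  CMP R2, R5  → computes 31 - 31 = 0
  Result is zero, so values are equal
ZF = 1

1


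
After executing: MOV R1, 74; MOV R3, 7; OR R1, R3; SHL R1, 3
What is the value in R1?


Register state trace:
  MOV R1, 74  → R1 = 74 (0b01001010)
  MOV R3, 7  → R3 = 7 (0b00000111)
  OR R1, R3  → R1 = 74 OR 7 = 79 (0b01001111)
  SHL R1, 3  → R1 = 79 << 3 = 632
Final: R1 = 632

632


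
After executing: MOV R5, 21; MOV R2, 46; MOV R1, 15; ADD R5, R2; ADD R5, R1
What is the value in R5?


Register state trace:
  MOV R5, 21  → R5 = 21
  MOV R2, 46  → R2 = 46
  MOV R1, 15  → R1 = 15
  ADD R5, R2  → R5 = 21 + 46 = 67
  ADD R5, R1  → R5 = 67 + 15 = 82
Final: R5 = 82

82


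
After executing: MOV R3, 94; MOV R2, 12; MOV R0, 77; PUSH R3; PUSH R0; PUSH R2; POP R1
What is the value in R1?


Stack trace (top is rightmost):
  MOV R3, 94  → R3 = 94
  MOV R2, 12  → R2 = 12
  MOV R0, 77  → R0 = 77
  PUSH R3  → stack: [94]
  PUSH R0  → stack: [94, 77]
  PUSH R2  → stack: [94, 77, 12]
  POP R1  → R1 = 12, stack: [94, 77]
Final: R1 = 12

12


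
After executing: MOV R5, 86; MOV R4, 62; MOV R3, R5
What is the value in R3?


Register state trace:
  MOV R5, 86  → R5 = 86
  MOV R4, 62  → R4 = 62
  MOV R3, R5  → R3 = 86
Final: R3 = 86

86


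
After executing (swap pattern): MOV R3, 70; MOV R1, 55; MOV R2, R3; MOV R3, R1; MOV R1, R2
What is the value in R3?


Register state trace (swap pattern):
  MOV R3, 70  → R3 = 70
  MOV R1, 55  → R1 = 55
  MOV R2, R3  → R2 = 70  (save R3)
  MOV R3, R1  → R3 = 55  (R3 gets R1's value)
  MOV R1, R2  → R1 = 70  (R1 gets saved value)
Final: R3 = 55

55


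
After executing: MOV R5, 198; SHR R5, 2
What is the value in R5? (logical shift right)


Register state trace:
  MOV R5, 198  → R5 = 198
  SHR R5, 2  → R5 = 198 >> 2 = 198 // 2^2 = 49
Final: R5 = 49

49


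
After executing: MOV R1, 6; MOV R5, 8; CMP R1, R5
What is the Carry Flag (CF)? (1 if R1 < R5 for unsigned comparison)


Register state trace:
  MOV R1, 6  → R1 = 6
  MOV R5, 8  → R5 = 8
  CMP R1, R5  → unsigned 6 - 8: borrow occurs
  6 < 8, so CF = 1
CF = 1

1


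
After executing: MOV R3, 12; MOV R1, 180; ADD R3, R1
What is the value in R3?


Register state trace:
  MOV R3, 12  → R3 = 12
  MOV R1, 180  → R1 = 180
  ADD R3, R1  → R3 = 12 + 180 = 192
Final: R3 = 192

192


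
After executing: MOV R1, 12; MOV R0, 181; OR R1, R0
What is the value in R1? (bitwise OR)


Register state trace:
  MOV R1, 12  → R1 = 12 (0b00001100)
  MOV R0, 181  → R0 = 181 (0b10110101)
  OR R1, R0   → R1 = 12 OR 181 = 189 (0b10111101)
Final: R1 = 189

189


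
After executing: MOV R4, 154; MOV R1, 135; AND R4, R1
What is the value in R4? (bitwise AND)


Register state trace:
  MOV R4, 154  → R4 = 154 (0b10011010)
  MOV R1, 135  → R1 = 135 (0b10000111)
  AND R4, R1  → R4 = 154 AND 135 = 130 (0b10000010)
Final: R4 = 130

130


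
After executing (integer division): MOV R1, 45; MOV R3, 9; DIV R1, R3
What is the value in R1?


Register state trace:
  MOV R1, 45  → R1 = 45
  MOV R3, 9  → R3 = 9
  DIV R1, R3  → R1 = 45 // 9 = 5
Final: R1 = 5

5


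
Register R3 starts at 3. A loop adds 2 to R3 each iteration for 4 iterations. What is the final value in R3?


Starting value: R3 = 3
  Iter 1: R3 = 3 + 2 = 5
  Iter 2: R3 = 5 + 2 = 7
  Iter 3: R3 = 7 + 2 = 9
  Iter 4: R3 = 9 + 2 = 11
Final: R3 = 11

11


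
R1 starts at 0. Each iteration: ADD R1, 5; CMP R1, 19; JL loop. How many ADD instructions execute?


Loop trace (R1 starts at 0, target 19, step 5):
  ADD #1: R1 = 0 + 5 = 5  → 5 < 19, loop
  ADD #2: R1 = 5 + 5 = 10  → 10 < 19, loop
  ADD #3: R1 = 10 + 5 = 15  → 15 < 19, loop
  ADD #4: R1 = 15 + 5 = 20  → 20 >= 19, exit
Total ADD instructions: 4

4


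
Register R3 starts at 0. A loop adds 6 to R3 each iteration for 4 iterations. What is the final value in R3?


Starting value: R3 = 0
  Iter 1: R3 = 0 + 6 = 6
  Iter 2: R3 = 6 + 6 = 12
  Iter 3: R3 = 12 + 6 = 18
  Iter 4: R3 = 18 + 6 = 24
Final: R3 = 24

24


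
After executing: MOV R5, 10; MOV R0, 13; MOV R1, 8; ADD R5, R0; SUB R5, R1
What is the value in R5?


Register state trace:
  MOV R5, 10  → R5 = 10
  MOV R0, 13  → R0 = 13
  MOV R1, 8  → R1 = 8
  ADD R5, R0  → R5 = 10 + 13 = 23
  SUB R5, R1  → R5 = 23 - 8 = 15
Final: R5 = 15

15


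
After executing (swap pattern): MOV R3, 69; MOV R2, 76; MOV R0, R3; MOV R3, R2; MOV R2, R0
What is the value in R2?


Register state trace (swap pattern):
  MOV R3, 69  → R3 = 69
  MOV R2, 76  → R2 = 76
  MOV R0, R3  → R0 = 69  (save R3)
  MOV R3, R2  → R3 = 76  (R3 gets R2's value)
  MOV R2, R0  → R2 = 69  (R2 gets saved value)
Final: R2 = 69

69


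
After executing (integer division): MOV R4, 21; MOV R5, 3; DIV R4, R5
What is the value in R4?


Register state trace:
  MOV R4, 21  → R4 = 21
  MOV R5, 3  → R5 = 3
  DIV R4, R5  → R4 = 21 // 3 = 7
Final: R4 = 7

7


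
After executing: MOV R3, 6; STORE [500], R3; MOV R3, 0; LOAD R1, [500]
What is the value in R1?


Register and memory trace:
  MOV R3, 6  → R3 = 6
  STORE [500], R3  → mem[500] = 6
  MOV R3, 0  → R3 = 0
  LOAD R1, [500]  → R1 = mem[500] = 6
Final: R1 = 6

6


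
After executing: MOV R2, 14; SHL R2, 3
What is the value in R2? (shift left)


Register state trace:
  MOV R2, 14  → R2 = 14
  SHL R2, 3  → R2 = 14 << 3 = 14 * 2^3 = 112
Final: R2 = 112

112


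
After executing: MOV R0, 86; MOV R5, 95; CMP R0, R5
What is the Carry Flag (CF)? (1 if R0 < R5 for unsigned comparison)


Register state trace:
  MOV R0, 86  → R0 = 86
  MOV R5, 95  → R5 = 95
  CMP R0, R5  → unsigned 86 - 95: borrow occurs
  86 < 95, so CF = 1
CF = 1

1


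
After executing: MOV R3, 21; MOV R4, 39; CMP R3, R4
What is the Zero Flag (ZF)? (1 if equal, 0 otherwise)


Register state trace:
  MOV R3, 21  → R3 = 21
  MOV R4, 39  → R4 = 39
  CMP R3, R4  → computes 21 - 39 = -18
  Result is nonzero, so values are not equal
ZF = 0

0


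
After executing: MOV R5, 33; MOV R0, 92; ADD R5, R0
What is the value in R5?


Register state trace:
  MOV R5, 33  → R5 = 33
  MOV R0, 92  → R0 = 92
  ADD R5, R0  → R5 = 33 + 92 = 125
Final: R5 = 125

125


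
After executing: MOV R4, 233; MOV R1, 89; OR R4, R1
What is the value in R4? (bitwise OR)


Register state trace:
  MOV R4, 233  → R4 = 233 (0b11101001)
  MOV R1, 89  → R1 = 89 (0b01011001)
  OR R4, R1   → R4 = 233 OR 89 = 249 (0b11111001)
Final: R4 = 249

249


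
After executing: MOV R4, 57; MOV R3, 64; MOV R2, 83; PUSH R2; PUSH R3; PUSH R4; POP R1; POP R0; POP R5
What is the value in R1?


Stack trace (top is rightmost):
  MOV R4, 57  → R4 = 57
  MOV R3, 64  → R3 = 64
  MOV R2, 83  → R2 = 83
  PUSH R2  → stack: [83]
  PUSH R3  → stack: [83, 64]
  PUSH R4  → stack: [83, 64, 57]
  POP R1  → R1 = 57, stack: [83, 64]
  POP R0  → R0 = 64, stack: [83]
  POP R5  → R5 = 83, stack: []
Final: R1 = 57

57


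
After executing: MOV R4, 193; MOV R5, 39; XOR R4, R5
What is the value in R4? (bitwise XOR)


Register state trace:
  MOV R4, 193  → R4 = 193 (0b11000001)
  MOV R5, 39  → R5 = 39 (0b00100111)
  XOR R4, R5  → R4 = 193 XOR 39 = 230 (0b11100110)
Final: R4 = 230

230


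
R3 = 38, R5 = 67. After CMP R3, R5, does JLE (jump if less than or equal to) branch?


Trace:
  R3 = 38, R5 = 67
  CMP R3, R5  → compares 38 vs 67
  JLE checks: is 38 less than or equal to 67?
  38 < 67, so condition is true
Branch taken: Yes

Yes


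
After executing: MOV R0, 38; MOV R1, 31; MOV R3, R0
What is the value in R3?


Register state trace:
  MOV R0, 38  → R0 = 38
  MOV R1, 31  → R1 = 31
  MOV R3, R0  → R3 = 38
Final: R3 = 38

38


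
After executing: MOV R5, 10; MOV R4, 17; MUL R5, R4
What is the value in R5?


Register state trace:
  MOV R5, 10  → R5 = 10
  MOV R4, 17  → R4 = 17
  MUL R5, R4  → R5 = 10 * 17 = 170
Final: R5 = 170

170


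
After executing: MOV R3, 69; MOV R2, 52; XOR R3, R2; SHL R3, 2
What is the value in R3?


Register state trace:
  MOV R3, 69  → R3 = 69 (0b01000101)
  MOV R2, 52  → R2 = 52 (0b00110100)
  XOR R3, R2  → R3 = 69 XOR 52 = 113 (0b01110001)
  SHL R3, 2  → R3 = 113 << 2 = 452
Final: R3 = 452

452


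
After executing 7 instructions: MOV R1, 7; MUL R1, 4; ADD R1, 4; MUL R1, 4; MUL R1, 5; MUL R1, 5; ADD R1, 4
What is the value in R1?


Register state trace:
  MOV R1, 7  → R1 = 7
  MUL R1, 4  → R1 = 7 * 4 = 28
  ADD R1, 4  → R1 = 28 + 4 = 32
  MUL R1, 4  → R1 = 32 * 4 = 128
  MUL R1, 5  → R1 = 128 * 5 = 640
  MUL R1, 5  → R1 = 640 * 5 = 3200
  ADD R1, 4  → R1 = 3200 + 4 = 3204
Final: R1 = 3204

3204


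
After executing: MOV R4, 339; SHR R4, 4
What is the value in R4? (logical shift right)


Register state trace:
  MOV R4, 339  → R4 = 339
  SHR R4, 4  → R4 = 339 >> 4 = 339 // 2^4 = 21
Final: R4 = 21

21


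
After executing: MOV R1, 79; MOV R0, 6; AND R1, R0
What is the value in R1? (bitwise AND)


Register state trace:
  MOV R1, 79  → R1 = 79 (0b01001111)
  MOV R0, 6  → R0 = 6 (0b00000110)
  AND R1, R0  → R1 = 79 AND 6 = 6 (0b00000110)
Final: R1 = 6

6


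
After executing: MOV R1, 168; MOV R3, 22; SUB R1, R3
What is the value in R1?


Register state trace:
  MOV R1, 168  → R1 = 168
  MOV R3, 22  → R3 = 22
  SUB R1, R3  → R1 = 168 - 22 = 146
Final: R1 = 146

146


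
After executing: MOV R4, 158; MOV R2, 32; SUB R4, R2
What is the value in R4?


Register state trace:
  MOV R4, 158  → R4 = 158
  MOV R2, 32  → R2 = 32
  SUB R4, R2  → R4 = 158 - 32 = 126
Final: R4 = 126

126


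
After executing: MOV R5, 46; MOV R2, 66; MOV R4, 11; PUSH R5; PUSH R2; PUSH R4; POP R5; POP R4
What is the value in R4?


Stack trace (top is rightmost):
  MOV R5, 46  → R5 = 46
  MOV R2, 66  → R2 = 66
  MOV R4, 11  → R4 = 11
  PUSH R5  → stack: [46]
  PUSH R2  → stack: [46, 66]
  PUSH R4  → stack: [46, 66, 11]
  POP R5  → R5 = 11, stack: [46, 66]
  POP R4  → R4 = 66, stack: [46]
Final: R4 = 66

66


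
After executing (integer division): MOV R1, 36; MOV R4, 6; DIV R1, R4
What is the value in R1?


Register state trace:
  MOV R1, 36  → R1 = 36
  MOV R4, 6  → R4 = 6
  DIV R1, R4  → R1 = 36 // 6 = 6
Final: R1 = 6

6


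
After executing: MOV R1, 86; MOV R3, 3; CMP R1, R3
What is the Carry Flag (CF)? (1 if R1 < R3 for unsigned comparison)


Register state trace:
  MOV R1, 86  → R1 = 86
  MOV R3, 3  → R3 = 3
  CMP R1, R3  → unsigned 86 - 3: no borrow
  86 >= 3, so CF = 0
CF = 0

0


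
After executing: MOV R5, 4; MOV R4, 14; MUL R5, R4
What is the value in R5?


Register state trace:
  MOV R5, 4  → R5 = 4
  MOV R4, 14  → R4 = 14
  MUL R5, R4  → R5 = 4 * 14 = 56
Final: R5 = 56

56


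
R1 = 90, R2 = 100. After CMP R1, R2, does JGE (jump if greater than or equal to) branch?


Trace:
  R1 = 90, R2 = 100
  CMP R1, R2  → compares 90 vs 100
  JGE checks: is 90 greater than or equal to 100?
  90 < 100, so condition is false
Branch taken: No

No


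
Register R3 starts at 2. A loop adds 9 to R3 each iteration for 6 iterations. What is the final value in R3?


Starting value: R3 = 2
  Iter 1: R3 = 2 + 9 = 11
  Iter 2: R3 = 11 + 9 = 20
  Iter 3: R3 = 20 + 9 = 29
  Iter 4: R3 = 29 + 9 = 38
  Iter 5: R3 = 38 + 9 = 47
  Iter 6: R3 = 47 + 9 = 56
Final: R3 = 56

56


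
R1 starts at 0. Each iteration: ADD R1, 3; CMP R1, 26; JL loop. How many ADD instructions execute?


Loop trace (R1 starts at 0, target 26, step 3):
  ADD #1: R1 = 0 + 3 = 3  → 3 < 26, loop
  ADD #2: R1 = 3 + 3 = 6  → 6 < 26, loop
  ADD #3: R1 = 6 + 3 = 9  → 9 < 26, loop
  ADD #4: R1 = 9 + 3 = 12  → 12 < 26, loop
  ADD #5: R1 = 12 + 3 = 15  → 15 < 26, loop
  ADD #6: R1 = 15 + 3 = 18  → 18 < 26, loop
  ADD #7: R1 = 18 + 3 = 21  → 21 < 26, loop
  ADD #8: R1 = 21 + 3 = 24  → 24 < 26, loop
  ADD #9: R1 = 24 + 3 = 27  → 27 >= 26, exit
Total ADD instructions: 9

9


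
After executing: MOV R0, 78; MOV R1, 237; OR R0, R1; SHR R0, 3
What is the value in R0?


Register state trace:
  MOV R0, 78  → R0 = 78 (0b01001110)
  MOV R1, 237  → R1 = 237 (0b11101101)
  OR R0, R1  → R0 = 78 OR 237 = 239 (0b11101111)
  SHR R0, 3  → R0 = 239 >> 3 = 29
Final: R0 = 29

29


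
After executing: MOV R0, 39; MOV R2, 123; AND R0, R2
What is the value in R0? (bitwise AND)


Register state trace:
  MOV R0, 39  → R0 = 39 (0b00100111)
  MOV R2, 123  → R2 = 123 (0b01111011)
  AND R0, R2  → R0 = 39 AND 123 = 35 (0b00100011)
Final: R0 = 35

35


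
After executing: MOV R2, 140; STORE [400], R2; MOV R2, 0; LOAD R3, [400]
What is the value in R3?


Register and memory trace:
  MOV R2, 140  → R2 = 140
  STORE [400], R2  → mem[400] = 140
  MOV R2, 0  → R2 = 0
  LOAD R3, [400]  → R3 = mem[400] = 140
Final: R3 = 140

140


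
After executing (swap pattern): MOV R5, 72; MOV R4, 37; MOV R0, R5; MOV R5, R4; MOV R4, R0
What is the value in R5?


Register state trace (swap pattern):
  MOV R5, 72  → R5 = 72
  MOV R4, 37  → R4 = 37
  MOV R0, R5  → R0 = 72  (save R5)
  MOV R5, R4  → R5 = 37  (R5 gets R4's value)
  MOV R4, R0  → R4 = 72  (R4 gets saved value)
Final: R5 = 37

37


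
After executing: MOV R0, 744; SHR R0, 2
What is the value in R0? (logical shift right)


Register state trace:
  MOV R0, 744  → R0 = 744
  SHR R0, 2  → R0 = 744 >> 2 = 744 // 2^2 = 186
Final: R0 = 186

186


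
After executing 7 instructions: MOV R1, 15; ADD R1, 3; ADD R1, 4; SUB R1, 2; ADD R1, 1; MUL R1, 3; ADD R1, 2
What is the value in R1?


Register state trace:
  MOV R1, 15  → R1 = 15
  ADD R1, 3  → R1 = 15 + 3 = 18
  ADD R1, 4  → R1 = 18 + 4 = 22
  SUB R1, 2  → R1 = 22 - 2 = 20
  ADD R1, 1  → R1 = 20 + 1 = 21
  MUL R1, 3  → R1 = 21 * 3 = 63
  ADD R1, 2  → R1 = 63 + 2 = 65
Final: R1 = 65

65


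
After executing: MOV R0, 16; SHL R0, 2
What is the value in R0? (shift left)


Register state trace:
  MOV R0, 16  → R0 = 16
  SHL R0, 2  → R0 = 16 << 2 = 16 * 2^2 = 64
Final: R0 = 64

64


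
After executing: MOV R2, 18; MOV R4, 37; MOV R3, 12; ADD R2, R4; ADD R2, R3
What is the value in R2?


Register state trace:
  MOV R2, 18  → R2 = 18
  MOV R4, 37  → R4 = 37
  MOV R3, 12  → R3 = 12
  ADD R2, R4  → R2 = 18 + 37 = 55
  ADD R2, R3  → R2 = 55 + 12 = 67
Final: R2 = 67

67


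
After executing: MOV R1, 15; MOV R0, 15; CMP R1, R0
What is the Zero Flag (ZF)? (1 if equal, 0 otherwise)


Register state trace:
  MOV R1, 15  → R1 = 15
  MOV R0, 15  → R0 = 15
  CMP R1, R0  → computes 15 - 15 = 0
  Result is zero, so values are equal
ZF = 1

1


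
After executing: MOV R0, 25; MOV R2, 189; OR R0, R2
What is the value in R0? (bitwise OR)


Register state trace:
  MOV R0, 25  → R0 = 25 (0b00011001)
  MOV R2, 189  → R2 = 189 (0b10111101)
  OR R0, R2   → R0 = 25 OR 189 = 189 (0b10111101)
Final: R0 = 189

189


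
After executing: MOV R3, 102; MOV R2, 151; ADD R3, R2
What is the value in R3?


Register state trace:
  MOV R3, 102  → R3 = 102
  MOV R2, 151  → R2 = 151
  ADD R3, R2  → R3 = 102 + 151 = 253
Final: R3 = 253

253


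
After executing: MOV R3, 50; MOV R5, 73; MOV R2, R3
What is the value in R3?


Register state trace:
  MOV R3, 50  → R3 = 50
  MOV R5, 73  → R5 = 73
  MOV R2, R3  → R2 = 50
Final: R3 = 50

50


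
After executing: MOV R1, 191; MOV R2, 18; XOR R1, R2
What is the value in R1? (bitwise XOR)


Register state trace:
  MOV R1, 191  → R1 = 191 (0b10111111)
  MOV R2, 18  → R2 = 18 (0b00010010)
  XOR R1, R2  → R1 = 191 XOR 18 = 173 (0b10101101)
Final: R1 = 173

173


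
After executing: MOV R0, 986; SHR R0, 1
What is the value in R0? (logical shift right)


Register state trace:
  MOV R0, 986  → R0 = 986
  SHR R0, 1  → R0 = 986 >> 1 = 986 // 2^1 = 493
Final: R0 = 493

493


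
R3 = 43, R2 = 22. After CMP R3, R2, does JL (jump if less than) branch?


Trace:
  R3 = 43, R2 = 22
  CMP R3, R2  → compares 43 vs 22
  JL checks: is 43 less than 22?
  43 > 22, so condition is false
Branch taken: No

No


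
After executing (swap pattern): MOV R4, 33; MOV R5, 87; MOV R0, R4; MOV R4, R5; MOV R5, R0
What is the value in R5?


Register state trace (swap pattern):
  MOV R4, 33  → R4 = 33
  MOV R5, 87  → R5 = 87
  MOV R0, R4  → R0 = 33  (save R4)
  MOV R4, R5  → R4 = 87  (R4 gets R5's value)
  MOV R5, R0  → R5 = 33  (R5 gets saved value)
Final: R5 = 33

33


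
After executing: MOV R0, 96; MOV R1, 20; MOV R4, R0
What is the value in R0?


Register state trace:
  MOV R0, 96  → R0 = 96
  MOV R1, 20  → R1 = 20
  MOV R4, R0  → R4 = 96
Final: R0 = 96

96


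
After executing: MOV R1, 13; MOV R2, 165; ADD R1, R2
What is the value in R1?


Register state trace:
  MOV R1, 13  → R1 = 13
  MOV R2, 165  → R2 = 165
  ADD R1, R2  → R1 = 13 + 165 = 178
Final: R1 = 178

178


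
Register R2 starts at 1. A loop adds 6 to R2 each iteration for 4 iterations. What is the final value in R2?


Starting value: R2 = 1
  Iter 1: R2 = 1 + 6 = 7
  Iter 2: R2 = 7 + 6 = 13
  Iter 3: R2 = 13 + 6 = 19
  Iter 4: R2 = 19 + 6 = 25
Final: R2 = 25

25


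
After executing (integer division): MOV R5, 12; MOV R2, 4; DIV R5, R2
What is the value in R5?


Register state trace:
  MOV R5, 12  → R5 = 12
  MOV R2, 4  → R2 = 4
  DIV R5, R2  → R5 = 12 // 4 = 3
Final: R5 = 3

3


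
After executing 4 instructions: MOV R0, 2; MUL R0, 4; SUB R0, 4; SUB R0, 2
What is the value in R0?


Register state trace:
  MOV R0, 2  → R0 = 2
  MUL R0, 4  → R0 = 2 * 4 = 8
  SUB R0, 4  → R0 = 8 - 4 = 4
  SUB R0, 2  → R0 = 4 - 2 = 2
Final: R0 = 2

2


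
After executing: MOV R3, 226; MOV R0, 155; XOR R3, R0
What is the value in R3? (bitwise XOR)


Register state trace:
  MOV R3, 226  → R3 = 226 (0b11100010)
  MOV R0, 155  → R0 = 155 (0b10011011)
  XOR R3, R0  → R3 = 226 XOR 155 = 121 (0b01111001)
Final: R3 = 121

121


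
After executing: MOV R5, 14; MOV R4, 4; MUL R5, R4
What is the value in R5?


Register state trace:
  MOV R5, 14  → R5 = 14
  MOV R4, 4  → R4 = 4
  MUL R5, R4  → R5 = 14 * 4 = 56
Final: R5 = 56

56


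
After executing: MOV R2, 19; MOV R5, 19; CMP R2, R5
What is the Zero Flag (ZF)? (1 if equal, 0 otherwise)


Register state trace:
  MOV R2, 19  → R2 = 19
  MOV R5, 19  → R5 = 19
  CMP R2, R5  → computes 19 - 19 = 0
  Result is zero, so values are equal
ZF = 1

1


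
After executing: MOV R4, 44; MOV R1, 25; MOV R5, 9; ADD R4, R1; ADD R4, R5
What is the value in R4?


Register state trace:
  MOV R4, 44  → R4 = 44
  MOV R1, 25  → R1 = 25
  MOV R5, 9  → R5 = 9
  ADD R4, R1  → R4 = 44 + 25 = 69
  ADD R4, R5  → R4 = 69 + 9 = 78
Final: R4 = 78

78


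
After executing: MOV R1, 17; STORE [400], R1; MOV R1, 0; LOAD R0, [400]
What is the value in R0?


Register and memory trace:
  MOV R1, 17  → R1 = 17
  STORE [400], R1  → mem[400] = 17
  MOV R1, 0  → R1 = 0
  LOAD R0, [400]  → R0 = mem[400] = 17
Final: R0 = 17

17


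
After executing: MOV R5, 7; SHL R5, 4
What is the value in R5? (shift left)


Register state trace:
  MOV R5, 7  → R5 = 7
  SHL R5, 4  → R5 = 7 << 4 = 7 * 2^4 = 112
Final: R5 = 112

112


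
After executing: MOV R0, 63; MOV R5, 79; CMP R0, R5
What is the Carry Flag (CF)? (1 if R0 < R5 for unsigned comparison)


Register state trace:
  MOV R0, 63  → R0 = 63
  MOV R5, 79  → R5 = 79
  CMP R0, R5  → unsigned 63 - 79: borrow occurs
  63 < 79, so CF = 1
CF = 1

1
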